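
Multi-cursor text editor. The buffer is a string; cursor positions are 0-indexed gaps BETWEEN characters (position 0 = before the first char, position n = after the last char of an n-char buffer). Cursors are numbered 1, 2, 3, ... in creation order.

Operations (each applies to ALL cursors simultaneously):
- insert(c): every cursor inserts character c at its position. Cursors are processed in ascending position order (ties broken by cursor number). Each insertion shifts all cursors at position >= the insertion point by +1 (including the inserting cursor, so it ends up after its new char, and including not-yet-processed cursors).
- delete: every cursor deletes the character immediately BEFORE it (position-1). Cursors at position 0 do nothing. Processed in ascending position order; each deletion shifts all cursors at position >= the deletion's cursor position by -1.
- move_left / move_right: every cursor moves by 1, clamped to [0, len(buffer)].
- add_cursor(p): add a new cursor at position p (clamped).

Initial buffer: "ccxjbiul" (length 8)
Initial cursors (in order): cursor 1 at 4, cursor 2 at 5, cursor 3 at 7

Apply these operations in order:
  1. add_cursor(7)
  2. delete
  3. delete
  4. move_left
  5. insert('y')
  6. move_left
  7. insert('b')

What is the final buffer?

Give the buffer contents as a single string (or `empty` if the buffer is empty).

After op 1 (add_cursor(7)): buffer="ccxjbiul" (len 8), cursors c1@4 c2@5 c3@7 c4@7, authorship ........
After op 2 (delete): buffer="ccxl" (len 4), cursors c1@3 c2@3 c3@3 c4@3, authorship ....
After op 3 (delete): buffer="l" (len 1), cursors c1@0 c2@0 c3@0 c4@0, authorship .
After op 4 (move_left): buffer="l" (len 1), cursors c1@0 c2@0 c3@0 c4@0, authorship .
After op 5 (insert('y')): buffer="yyyyl" (len 5), cursors c1@4 c2@4 c3@4 c4@4, authorship 1234.
After op 6 (move_left): buffer="yyyyl" (len 5), cursors c1@3 c2@3 c3@3 c4@3, authorship 1234.
After op 7 (insert('b')): buffer="yyybbbbyl" (len 9), cursors c1@7 c2@7 c3@7 c4@7, authorship 12312344.

Answer: yyybbbbyl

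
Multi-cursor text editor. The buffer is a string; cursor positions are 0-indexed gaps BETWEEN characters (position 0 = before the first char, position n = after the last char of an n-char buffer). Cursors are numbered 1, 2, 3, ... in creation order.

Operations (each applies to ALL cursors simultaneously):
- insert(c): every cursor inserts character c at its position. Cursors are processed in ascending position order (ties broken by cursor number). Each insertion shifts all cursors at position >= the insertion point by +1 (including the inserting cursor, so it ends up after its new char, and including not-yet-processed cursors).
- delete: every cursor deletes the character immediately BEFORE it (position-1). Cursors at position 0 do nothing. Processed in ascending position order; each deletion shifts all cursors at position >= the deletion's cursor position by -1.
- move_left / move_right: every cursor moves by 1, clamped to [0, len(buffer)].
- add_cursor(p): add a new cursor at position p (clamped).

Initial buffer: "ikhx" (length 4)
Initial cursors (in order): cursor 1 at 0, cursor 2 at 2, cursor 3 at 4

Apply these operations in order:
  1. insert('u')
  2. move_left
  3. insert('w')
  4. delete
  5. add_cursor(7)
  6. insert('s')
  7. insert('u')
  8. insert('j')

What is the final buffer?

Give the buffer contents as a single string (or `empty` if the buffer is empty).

Answer: sujuiksujuhxsujusuj

Derivation:
After op 1 (insert('u')): buffer="uikuhxu" (len 7), cursors c1@1 c2@4 c3@7, authorship 1..2..3
After op 2 (move_left): buffer="uikuhxu" (len 7), cursors c1@0 c2@3 c3@6, authorship 1..2..3
After op 3 (insert('w')): buffer="wuikwuhxwu" (len 10), cursors c1@1 c2@5 c3@9, authorship 11..22..33
After op 4 (delete): buffer="uikuhxu" (len 7), cursors c1@0 c2@3 c3@6, authorship 1..2..3
After op 5 (add_cursor(7)): buffer="uikuhxu" (len 7), cursors c1@0 c2@3 c3@6 c4@7, authorship 1..2..3
After op 6 (insert('s')): buffer="suiksuhxsus" (len 11), cursors c1@1 c2@5 c3@9 c4@11, authorship 11..22..334
After op 7 (insert('u')): buffer="suuiksuuhxsuusu" (len 15), cursors c1@2 c2@7 c3@12 c4@15, authorship 111..222..33344
After op 8 (insert('j')): buffer="sujuiksujuhxsujusuj" (len 19), cursors c1@3 c2@9 c3@15 c4@19, authorship 1111..2222..3333444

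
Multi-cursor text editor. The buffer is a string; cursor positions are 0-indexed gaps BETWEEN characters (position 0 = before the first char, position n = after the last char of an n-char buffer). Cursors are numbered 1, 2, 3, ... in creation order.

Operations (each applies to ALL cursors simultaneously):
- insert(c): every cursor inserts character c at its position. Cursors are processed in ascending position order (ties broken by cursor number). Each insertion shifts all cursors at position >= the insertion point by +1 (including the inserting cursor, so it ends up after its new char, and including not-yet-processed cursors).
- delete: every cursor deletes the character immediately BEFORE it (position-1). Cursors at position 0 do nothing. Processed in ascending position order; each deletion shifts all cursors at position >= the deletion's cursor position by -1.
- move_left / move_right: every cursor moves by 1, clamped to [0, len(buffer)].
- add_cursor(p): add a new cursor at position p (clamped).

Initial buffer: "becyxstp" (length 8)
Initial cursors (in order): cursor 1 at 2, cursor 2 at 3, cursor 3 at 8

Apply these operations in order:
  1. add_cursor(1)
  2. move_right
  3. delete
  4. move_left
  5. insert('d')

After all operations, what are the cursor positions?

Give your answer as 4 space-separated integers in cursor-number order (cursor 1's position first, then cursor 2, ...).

Answer: 3 3 7 3

Derivation:
After op 1 (add_cursor(1)): buffer="becyxstp" (len 8), cursors c4@1 c1@2 c2@3 c3@8, authorship ........
After op 2 (move_right): buffer="becyxstp" (len 8), cursors c4@2 c1@3 c2@4 c3@8, authorship ........
After op 3 (delete): buffer="bxst" (len 4), cursors c1@1 c2@1 c4@1 c3@4, authorship ....
After op 4 (move_left): buffer="bxst" (len 4), cursors c1@0 c2@0 c4@0 c3@3, authorship ....
After op 5 (insert('d')): buffer="dddbxsdt" (len 8), cursors c1@3 c2@3 c4@3 c3@7, authorship 124...3.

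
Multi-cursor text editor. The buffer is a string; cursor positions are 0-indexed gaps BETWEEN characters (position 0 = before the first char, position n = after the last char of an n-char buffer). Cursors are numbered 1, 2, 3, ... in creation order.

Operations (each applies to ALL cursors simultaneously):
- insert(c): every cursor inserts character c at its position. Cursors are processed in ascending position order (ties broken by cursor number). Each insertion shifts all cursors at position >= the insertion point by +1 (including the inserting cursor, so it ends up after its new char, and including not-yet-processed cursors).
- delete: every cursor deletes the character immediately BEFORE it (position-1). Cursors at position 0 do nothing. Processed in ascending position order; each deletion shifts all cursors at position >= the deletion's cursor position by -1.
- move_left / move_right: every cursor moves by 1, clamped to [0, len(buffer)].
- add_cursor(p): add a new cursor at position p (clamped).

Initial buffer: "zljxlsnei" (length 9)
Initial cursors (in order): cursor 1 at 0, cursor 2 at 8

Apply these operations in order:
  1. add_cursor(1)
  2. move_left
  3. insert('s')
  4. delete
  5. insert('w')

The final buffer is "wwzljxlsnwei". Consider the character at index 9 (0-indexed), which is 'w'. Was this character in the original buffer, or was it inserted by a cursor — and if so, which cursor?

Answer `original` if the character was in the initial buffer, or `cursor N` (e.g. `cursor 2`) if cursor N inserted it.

After op 1 (add_cursor(1)): buffer="zljxlsnei" (len 9), cursors c1@0 c3@1 c2@8, authorship .........
After op 2 (move_left): buffer="zljxlsnei" (len 9), cursors c1@0 c3@0 c2@7, authorship .........
After op 3 (insert('s')): buffer="sszljxlsnsei" (len 12), cursors c1@2 c3@2 c2@10, authorship 13.......2..
After op 4 (delete): buffer="zljxlsnei" (len 9), cursors c1@0 c3@0 c2@7, authorship .........
After op 5 (insert('w')): buffer="wwzljxlsnwei" (len 12), cursors c1@2 c3@2 c2@10, authorship 13.......2..
Authorship (.=original, N=cursor N): 1 3 . . . . . . . 2 . .
Index 9: author = 2

Answer: cursor 2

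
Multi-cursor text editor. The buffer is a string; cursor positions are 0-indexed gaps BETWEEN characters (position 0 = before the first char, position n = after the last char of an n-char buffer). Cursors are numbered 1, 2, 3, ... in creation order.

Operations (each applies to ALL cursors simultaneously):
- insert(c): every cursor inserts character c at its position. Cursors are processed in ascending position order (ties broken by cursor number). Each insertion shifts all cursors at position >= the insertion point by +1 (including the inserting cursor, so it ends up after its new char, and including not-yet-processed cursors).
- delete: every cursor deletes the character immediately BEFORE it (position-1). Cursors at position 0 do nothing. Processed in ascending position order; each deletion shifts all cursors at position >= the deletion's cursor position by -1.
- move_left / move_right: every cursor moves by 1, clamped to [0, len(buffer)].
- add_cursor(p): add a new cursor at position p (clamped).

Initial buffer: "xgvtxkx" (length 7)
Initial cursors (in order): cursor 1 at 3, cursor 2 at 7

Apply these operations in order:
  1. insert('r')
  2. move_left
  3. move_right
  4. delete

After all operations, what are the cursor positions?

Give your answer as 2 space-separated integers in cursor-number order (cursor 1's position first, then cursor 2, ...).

Answer: 3 7

Derivation:
After op 1 (insert('r')): buffer="xgvrtxkxr" (len 9), cursors c1@4 c2@9, authorship ...1....2
After op 2 (move_left): buffer="xgvrtxkxr" (len 9), cursors c1@3 c2@8, authorship ...1....2
After op 3 (move_right): buffer="xgvrtxkxr" (len 9), cursors c1@4 c2@9, authorship ...1....2
After op 4 (delete): buffer="xgvtxkx" (len 7), cursors c1@3 c2@7, authorship .......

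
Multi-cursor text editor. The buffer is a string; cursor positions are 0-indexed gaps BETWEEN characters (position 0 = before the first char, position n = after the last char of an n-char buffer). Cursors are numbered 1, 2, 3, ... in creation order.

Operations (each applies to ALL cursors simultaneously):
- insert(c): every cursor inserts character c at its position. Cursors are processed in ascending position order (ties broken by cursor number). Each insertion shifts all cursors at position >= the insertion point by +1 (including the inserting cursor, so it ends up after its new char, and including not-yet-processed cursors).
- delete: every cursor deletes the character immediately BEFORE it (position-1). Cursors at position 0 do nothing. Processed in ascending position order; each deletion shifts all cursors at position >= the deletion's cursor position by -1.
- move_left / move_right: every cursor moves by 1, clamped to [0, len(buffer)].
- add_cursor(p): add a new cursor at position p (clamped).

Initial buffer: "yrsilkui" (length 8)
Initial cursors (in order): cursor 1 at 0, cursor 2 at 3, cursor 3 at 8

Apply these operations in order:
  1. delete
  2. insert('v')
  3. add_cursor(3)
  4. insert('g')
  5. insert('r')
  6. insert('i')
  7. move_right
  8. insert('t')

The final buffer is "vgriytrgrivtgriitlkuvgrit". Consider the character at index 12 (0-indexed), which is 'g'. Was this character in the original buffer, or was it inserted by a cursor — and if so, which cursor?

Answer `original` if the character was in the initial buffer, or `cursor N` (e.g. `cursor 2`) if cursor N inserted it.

Answer: cursor 2

Derivation:
After op 1 (delete): buffer="yrilku" (len 6), cursors c1@0 c2@2 c3@6, authorship ......
After op 2 (insert('v')): buffer="vyrvilkuv" (len 9), cursors c1@1 c2@4 c3@9, authorship 1..2....3
After op 3 (add_cursor(3)): buffer="vyrvilkuv" (len 9), cursors c1@1 c4@3 c2@4 c3@9, authorship 1..2....3
After op 4 (insert('g')): buffer="vgyrgvgilkuvg" (len 13), cursors c1@2 c4@5 c2@7 c3@13, authorship 11..422....33
After op 5 (insert('r')): buffer="vgryrgrvgrilkuvgr" (len 17), cursors c1@3 c4@7 c2@10 c3@17, authorship 111..44222....333
After op 6 (insert('i')): buffer="vgriyrgrivgriilkuvgri" (len 21), cursors c1@4 c4@9 c2@13 c3@21, authorship 1111..4442222....3333
After op 7 (move_right): buffer="vgriyrgrivgriilkuvgri" (len 21), cursors c1@5 c4@10 c2@14 c3@21, authorship 1111..4442222....3333
After op 8 (insert('t')): buffer="vgriytrgrivtgriitlkuvgrit" (len 25), cursors c1@6 c4@12 c2@17 c3@25, authorship 1111.1.44424222.2...33333
Authorship (.=original, N=cursor N): 1 1 1 1 . 1 . 4 4 4 2 4 2 2 2 . 2 . . . 3 3 3 3 3
Index 12: author = 2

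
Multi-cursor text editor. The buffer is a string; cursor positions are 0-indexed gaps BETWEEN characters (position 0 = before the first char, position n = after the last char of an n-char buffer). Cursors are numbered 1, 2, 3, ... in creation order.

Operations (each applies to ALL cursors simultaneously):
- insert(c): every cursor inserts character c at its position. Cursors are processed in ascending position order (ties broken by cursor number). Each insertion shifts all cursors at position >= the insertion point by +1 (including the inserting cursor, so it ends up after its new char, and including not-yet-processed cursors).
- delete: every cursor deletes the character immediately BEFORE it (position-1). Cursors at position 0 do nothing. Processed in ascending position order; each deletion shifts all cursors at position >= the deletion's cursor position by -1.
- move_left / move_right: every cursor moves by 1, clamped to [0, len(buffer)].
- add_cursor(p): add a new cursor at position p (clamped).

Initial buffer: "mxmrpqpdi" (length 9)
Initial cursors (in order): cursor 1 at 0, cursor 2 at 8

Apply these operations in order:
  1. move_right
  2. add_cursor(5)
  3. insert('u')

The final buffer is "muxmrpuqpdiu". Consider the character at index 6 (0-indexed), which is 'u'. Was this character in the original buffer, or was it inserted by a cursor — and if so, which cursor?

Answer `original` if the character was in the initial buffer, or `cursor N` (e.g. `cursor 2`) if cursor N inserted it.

After op 1 (move_right): buffer="mxmrpqpdi" (len 9), cursors c1@1 c2@9, authorship .........
After op 2 (add_cursor(5)): buffer="mxmrpqpdi" (len 9), cursors c1@1 c3@5 c2@9, authorship .........
After op 3 (insert('u')): buffer="muxmrpuqpdiu" (len 12), cursors c1@2 c3@7 c2@12, authorship .1....3....2
Authorship (.=original, N=cursor N): . 1 . . . . 3 . . . . 2
Index 6: author = 3

Answer: cursor 3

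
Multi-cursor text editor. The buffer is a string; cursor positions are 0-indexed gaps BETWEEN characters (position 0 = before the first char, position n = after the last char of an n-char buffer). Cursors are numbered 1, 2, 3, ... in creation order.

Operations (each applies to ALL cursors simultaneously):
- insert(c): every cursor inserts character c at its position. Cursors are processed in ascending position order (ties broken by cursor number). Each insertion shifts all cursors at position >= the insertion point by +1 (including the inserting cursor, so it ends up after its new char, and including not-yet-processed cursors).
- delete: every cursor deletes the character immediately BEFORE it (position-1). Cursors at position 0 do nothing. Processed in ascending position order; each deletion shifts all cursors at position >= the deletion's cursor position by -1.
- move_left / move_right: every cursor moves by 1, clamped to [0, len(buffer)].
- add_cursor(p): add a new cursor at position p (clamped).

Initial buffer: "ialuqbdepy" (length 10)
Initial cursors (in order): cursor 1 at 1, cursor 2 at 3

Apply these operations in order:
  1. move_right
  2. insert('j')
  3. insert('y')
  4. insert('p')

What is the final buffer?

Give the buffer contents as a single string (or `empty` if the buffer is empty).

Answer: iajyplujypqbdepy

Derivation:
After op 1 (move_right): buffer="ialuqbdepy" (len 10), cursors c1@2 c2@4, authorship ..........
After op 2 (insert('j')): buffer="iajlujqbdepy" (len 12), cursors c1@3 c2@6, authorship ..1..2......
After op 3 (insert('y')): buffer="iajylujyqbdepy" (len 14), cursors c1@4 c2@8, authorship ..11..22......
After op 4 (insert('p')): buffer="iajyplujypqbdepy" (len 16), cursors c1@5 c2@10, authorship ..111..222......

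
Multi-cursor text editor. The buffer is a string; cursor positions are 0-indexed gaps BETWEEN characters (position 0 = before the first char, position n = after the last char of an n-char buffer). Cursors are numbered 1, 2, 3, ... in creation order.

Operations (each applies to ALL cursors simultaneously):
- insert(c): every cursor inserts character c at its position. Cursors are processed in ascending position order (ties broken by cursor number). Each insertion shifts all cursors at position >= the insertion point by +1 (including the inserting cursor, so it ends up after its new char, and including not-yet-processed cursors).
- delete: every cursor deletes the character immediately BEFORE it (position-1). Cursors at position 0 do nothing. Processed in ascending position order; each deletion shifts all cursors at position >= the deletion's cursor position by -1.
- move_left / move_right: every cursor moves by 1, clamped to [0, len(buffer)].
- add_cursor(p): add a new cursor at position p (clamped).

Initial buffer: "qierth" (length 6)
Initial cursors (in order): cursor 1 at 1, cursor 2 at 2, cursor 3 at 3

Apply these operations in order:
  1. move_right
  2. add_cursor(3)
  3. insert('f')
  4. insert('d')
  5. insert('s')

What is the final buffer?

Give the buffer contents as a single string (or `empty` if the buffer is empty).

After op 1 (move_right): buffer="qierth" (len 6), cursors c1@2 c2@3 c3@4, authorship ......
After op 2 (add_cursor(3)): buffer="qierth" (len 6), cursors c1@2 c2@3 c4@3 c3@4, authorship ......
After op 3 (insert('f')): buffer="qifeffrfth" (len 10), cursors c1@3 c2@6 c4@6 c3@8, authorship ..1.24.3..
After op 4 (insert('d')): buffer="qifdeffddrfdth" (len 14), cursors c1@4 c2@9 c4@9 c3@12, authorship ..11.2424.33..
After op 5 (insert('s')): buffer="qifdseffddssrfdsth" (len 18), cursors c1@5 c2@12 c4@12 c3@16, authorship ..111.242424.333..

Answer: qifdseffddssrfdsth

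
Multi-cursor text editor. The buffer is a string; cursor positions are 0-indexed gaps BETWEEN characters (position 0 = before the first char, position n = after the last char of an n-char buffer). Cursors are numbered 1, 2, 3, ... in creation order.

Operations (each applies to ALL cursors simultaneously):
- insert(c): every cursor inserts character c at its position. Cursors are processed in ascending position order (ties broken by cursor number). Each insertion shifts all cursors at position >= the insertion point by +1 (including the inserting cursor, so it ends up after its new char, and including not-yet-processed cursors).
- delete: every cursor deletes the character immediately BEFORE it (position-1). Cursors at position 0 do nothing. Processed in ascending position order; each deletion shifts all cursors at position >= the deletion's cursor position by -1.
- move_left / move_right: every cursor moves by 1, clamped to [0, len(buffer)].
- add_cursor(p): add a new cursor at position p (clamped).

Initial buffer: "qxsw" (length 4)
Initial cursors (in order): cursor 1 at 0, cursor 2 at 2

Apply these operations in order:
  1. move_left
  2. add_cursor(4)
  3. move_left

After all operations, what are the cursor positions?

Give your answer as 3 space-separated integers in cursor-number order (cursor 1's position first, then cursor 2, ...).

After op 1 (move_left): buffer="qxsw" (len 4), cursors c1@0 c2@1, authorship ....
After op 2 (add_cursor(4)): buffer="qxsw" (len 4), cursors c1@0 c2@1 c3@4, authorship ....
After op 3 (move_left): buffer="qxsw" (len 4), cursors c1@0 c2@0 c3@3, authorship ....

Answer: 0 0 3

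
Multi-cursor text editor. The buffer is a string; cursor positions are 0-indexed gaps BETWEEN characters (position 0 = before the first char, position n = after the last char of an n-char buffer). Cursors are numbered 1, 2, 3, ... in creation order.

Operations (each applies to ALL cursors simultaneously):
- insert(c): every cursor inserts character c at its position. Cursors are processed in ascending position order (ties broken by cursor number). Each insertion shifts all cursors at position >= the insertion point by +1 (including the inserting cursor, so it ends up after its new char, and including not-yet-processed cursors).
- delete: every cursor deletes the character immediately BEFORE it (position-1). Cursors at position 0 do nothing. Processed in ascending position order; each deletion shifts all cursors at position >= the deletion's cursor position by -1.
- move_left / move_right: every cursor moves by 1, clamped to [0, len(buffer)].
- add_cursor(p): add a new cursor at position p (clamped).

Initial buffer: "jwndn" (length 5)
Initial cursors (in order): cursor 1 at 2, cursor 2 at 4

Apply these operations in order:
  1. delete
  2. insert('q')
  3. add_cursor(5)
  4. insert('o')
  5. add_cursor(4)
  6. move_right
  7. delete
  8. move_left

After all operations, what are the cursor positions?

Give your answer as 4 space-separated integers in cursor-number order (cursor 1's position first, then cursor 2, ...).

After op 1 (delete): buffer="jnn" (len 3), cursors c1@1 c2@2, authorship ...
After op 2 (insert('q')): buffer="jqnqn" (len 5), cursors c1@2 c2@4, authorship .1.2.
After op 3 (add_cursor(5)): buffer="jqnqn" (len 5), cursors c1@2 c2@4 c3@5, authorship .1.2.
After op 4 (insert('o')): buffer="jqonqono" (len 8), cursors c1@3 c2@6 c3@8, authorship .11.22.3
After op 5 (add_cursor(4)): buffer="jqonqono" (len 8), cursors c1@3 c4@4 c2@6 c3@8, authorship .11.22.3
After op 6 (move_right): buffer="jqonqono" (len 8), cursors c1@4 c4@5 c2@7 c3@8, authorship .11.22.3
After op 7 (delete): buffer="jqoo" (len 4), cursors c1@3 c4@3 c2@4 c3@4, authorship .112
After op 8 (move_left): buffer="jqoo" (len 4), cursors c1@2 c4@2 c2@3 c3@3, authorship .112

Answer: 2 3 3 2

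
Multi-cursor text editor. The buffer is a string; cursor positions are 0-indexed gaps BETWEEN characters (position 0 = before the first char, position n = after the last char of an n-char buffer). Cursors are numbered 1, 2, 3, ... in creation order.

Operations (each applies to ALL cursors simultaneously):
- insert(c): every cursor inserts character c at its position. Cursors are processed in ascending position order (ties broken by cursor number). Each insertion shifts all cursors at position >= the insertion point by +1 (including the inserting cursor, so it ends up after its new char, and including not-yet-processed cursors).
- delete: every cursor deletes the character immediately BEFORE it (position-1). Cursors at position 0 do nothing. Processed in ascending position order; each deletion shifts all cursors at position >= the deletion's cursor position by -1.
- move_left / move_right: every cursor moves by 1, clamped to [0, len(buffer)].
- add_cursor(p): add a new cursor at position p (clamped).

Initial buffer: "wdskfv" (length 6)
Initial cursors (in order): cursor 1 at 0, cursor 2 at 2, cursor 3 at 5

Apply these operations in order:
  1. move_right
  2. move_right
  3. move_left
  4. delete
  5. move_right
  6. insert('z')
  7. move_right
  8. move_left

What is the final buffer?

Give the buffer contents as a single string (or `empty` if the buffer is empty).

Answer: dzkzvz

Derivation:
After op 1 (move_right): buffer="wdskfv" (len 6), cursors c1@1 c2@3 c3@6, authorship ......
After op 2 (move_right): buffer="wdskfv" (len 6), cursors c1@2 c2@4 c3@6, authorship ......
After op 3 (move_left): buffer="wdskfv" (len 6), cursors c1@1 c2@3 c3@5, authorship ......
After op 4 (delete): buffer="dkv" (len 3), cursors c1@0 c2@1 c3@2, authorship ...
After op 5 (move_right): buffer="dkv" (len 3), cursors c1@1 c2@2 c3@3, authorship ...
After op 6 (insert('z')): buffer="dzkzvz" (len 6), cursors c1@2 c2@4 c3@6, authorship .1.2.3
After op 7 (move_right): buffer="dzkzvz" (len 6), cursors c1@3 c2@5 c3@6, authorship .1.2.3
After op 8 (move_left): buffer="dzkzvz" (len 6), cursors c1@2 c2@4 c3@5, authorship .1.2.3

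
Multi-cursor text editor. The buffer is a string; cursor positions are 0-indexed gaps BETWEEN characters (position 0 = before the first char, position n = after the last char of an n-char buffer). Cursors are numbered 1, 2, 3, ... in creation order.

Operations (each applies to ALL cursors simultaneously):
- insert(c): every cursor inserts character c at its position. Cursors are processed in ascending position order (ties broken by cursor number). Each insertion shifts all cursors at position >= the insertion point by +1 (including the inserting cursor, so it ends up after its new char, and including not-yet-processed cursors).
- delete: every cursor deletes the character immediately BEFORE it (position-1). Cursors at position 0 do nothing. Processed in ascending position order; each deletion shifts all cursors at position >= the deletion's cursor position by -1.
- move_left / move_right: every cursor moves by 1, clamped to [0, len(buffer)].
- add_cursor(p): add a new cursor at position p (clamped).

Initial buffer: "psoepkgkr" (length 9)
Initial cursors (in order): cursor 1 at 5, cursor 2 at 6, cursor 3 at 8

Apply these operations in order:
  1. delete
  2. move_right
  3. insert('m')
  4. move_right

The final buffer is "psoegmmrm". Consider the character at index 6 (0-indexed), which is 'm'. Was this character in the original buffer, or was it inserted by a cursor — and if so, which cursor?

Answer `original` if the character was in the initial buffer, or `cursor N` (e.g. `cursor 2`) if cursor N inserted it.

Answer: cursor 2

Derivation:
After op 1 (delete): buffer="psoegr" (len 6), cursors c1@4 c2@4 c3@5, authorship ......
After op 2 (move_right): buffer="psoegr" (len 6), cursors c1@5 c2@5 c3@6, authorship ......
After op 3 (insert('m')): buffer="psoegmmrm" (len 9), cursors c1@7 c2@7 c3@9, authorship .....12.3
After op 4 (move_right): buffer="psoegmmrm" (len 9), cursors c1@8 c2@8 c3@9, authorship .....12.3
Authorship (.=original, N=cursor N): . . . . . 1 2 . 3
Index 6: author = 2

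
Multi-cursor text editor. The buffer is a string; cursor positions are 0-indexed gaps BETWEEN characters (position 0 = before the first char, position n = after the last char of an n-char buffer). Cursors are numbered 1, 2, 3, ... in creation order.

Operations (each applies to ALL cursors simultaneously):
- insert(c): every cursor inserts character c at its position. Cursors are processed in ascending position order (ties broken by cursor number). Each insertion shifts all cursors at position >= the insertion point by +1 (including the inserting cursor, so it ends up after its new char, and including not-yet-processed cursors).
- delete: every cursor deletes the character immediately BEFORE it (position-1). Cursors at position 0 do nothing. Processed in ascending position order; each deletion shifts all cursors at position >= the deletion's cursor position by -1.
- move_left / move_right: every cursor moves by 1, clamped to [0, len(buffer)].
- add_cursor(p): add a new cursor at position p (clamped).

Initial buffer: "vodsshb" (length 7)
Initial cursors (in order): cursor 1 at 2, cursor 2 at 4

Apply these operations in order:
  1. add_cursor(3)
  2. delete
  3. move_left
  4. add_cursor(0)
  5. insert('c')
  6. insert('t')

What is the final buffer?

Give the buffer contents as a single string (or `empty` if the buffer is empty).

After op 1 (add_cursor(3)): buffer="vodsshb" (len 7), cursors c1@2 c3@3 c2@4, authorship .......
After op 2 (delete): buffer="vshb" (len 4), cursors c1@1 c2@1 c3@1, authorship ....
After op 3 (move_left): buffer="vshb" (len 4), cursors c1@0 c2@0 c3@0, authorship ....
After op 4 (add_cursor(0)): buffer="vshb" (len 4), cursors c1@0 c2@0 c3@0 c4@0, authorship ....
After op 5 (insert('c')): buffer="ccccvshb" (len 8), cursors c1@4 c2@4 c3@4 c4@4, authorship 1234....
After op 6 (insert('t')): buffer="ccccttttvshb" (len 12), cursors c1@8 c2@8 c3@8 c4@8, authorship 12341234....

Answer: ccccttttvshb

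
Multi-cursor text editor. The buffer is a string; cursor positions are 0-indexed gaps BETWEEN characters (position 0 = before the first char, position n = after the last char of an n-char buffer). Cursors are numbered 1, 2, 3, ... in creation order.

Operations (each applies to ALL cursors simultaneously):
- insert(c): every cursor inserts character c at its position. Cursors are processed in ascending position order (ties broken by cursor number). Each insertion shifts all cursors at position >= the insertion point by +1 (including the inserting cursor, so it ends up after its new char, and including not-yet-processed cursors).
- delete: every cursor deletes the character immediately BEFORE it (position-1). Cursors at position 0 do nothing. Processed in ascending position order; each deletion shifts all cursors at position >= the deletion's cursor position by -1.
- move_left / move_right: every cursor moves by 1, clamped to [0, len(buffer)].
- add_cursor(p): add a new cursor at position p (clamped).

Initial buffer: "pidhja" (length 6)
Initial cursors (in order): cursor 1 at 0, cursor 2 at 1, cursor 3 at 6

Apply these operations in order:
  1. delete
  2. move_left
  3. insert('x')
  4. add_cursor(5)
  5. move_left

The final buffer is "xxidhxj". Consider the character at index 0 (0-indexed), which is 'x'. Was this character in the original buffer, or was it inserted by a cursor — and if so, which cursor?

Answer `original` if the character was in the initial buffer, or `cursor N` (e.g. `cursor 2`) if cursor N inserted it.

After op 1 (delete): buffer="idhj" (len 4), cursors c1@0 c2@0 c3@4, authorship ....
After op 2 (move_left): buffer="idhj" (len 4), cursors c1@0 c2@0 c3@3, authorship ....
After op 3 (insert('x')): buffer="xxidhxj" (len 7), cursors c1@2 c2@2 c3@6, authorship 12...3.
After op 4 (add_cursor(5)): buffer="xxidhxj" (len 7), cursors c1@2 c2@2 c4@5 c3@6, authorship 12...3.
After op 5 (move_left): buffer="xxidhxj" (len 7), cursors c1@1 c2@1 c4@4 c3@5, authorship 12...3.
Authorship (.=original, N=cursor N): 1 2 . . . 3 .
Index 0: author = 1

Answer: cursor 1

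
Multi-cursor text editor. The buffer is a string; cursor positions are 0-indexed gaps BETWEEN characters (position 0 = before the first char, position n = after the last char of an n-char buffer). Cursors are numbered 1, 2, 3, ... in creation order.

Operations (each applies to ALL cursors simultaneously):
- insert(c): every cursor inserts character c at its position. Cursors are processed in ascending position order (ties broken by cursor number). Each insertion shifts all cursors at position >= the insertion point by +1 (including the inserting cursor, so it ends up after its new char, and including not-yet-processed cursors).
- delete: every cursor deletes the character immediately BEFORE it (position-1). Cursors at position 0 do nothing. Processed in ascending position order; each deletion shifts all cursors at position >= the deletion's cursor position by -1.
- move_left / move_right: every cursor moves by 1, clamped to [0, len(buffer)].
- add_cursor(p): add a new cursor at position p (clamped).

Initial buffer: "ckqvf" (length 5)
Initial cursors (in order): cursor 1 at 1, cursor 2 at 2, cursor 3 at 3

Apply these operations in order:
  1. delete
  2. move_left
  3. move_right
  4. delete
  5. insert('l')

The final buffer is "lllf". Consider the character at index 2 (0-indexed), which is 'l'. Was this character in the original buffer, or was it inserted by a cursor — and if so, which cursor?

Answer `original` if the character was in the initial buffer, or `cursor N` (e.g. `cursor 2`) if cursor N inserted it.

Answer: cursor 3

Derivation:
After op 1 (delete): buffer="vf" (len 2), cursors c1@0 c2@0 c3@0, authorship ..
After op 2 (move_left): buffer="vf" (len 2), cursors c1@0 c2@0 c3@0, authorship ..
After op 3 (move_right): buffer="vf" (len 2), cursors c1@1 c2@1 c3@1, authorship ..
After op 4 (delete): buffer="f" (len 1), cursors c1@0 c2@0 c3@0, authorship .
After op 5 (insert('l')): buffer="lllf" (len 4), cursors c1@3 c2@3 c3@3, authorship 123.
Authorship (.=original, N=cursor N): 1 2 3 .
Index 2: author = 3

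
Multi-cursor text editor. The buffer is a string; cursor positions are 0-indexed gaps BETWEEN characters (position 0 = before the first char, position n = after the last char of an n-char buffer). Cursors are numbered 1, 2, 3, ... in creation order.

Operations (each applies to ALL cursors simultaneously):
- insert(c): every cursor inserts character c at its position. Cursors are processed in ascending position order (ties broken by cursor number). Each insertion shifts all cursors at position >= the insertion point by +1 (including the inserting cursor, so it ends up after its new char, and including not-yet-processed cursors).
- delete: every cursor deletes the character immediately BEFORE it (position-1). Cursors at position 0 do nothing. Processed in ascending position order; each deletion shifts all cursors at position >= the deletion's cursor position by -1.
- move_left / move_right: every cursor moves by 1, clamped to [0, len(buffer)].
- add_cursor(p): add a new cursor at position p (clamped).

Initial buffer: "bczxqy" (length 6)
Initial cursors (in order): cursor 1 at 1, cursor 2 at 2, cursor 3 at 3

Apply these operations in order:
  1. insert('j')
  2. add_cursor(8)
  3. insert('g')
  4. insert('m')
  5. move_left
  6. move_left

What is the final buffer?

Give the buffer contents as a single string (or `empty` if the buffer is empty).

Answer: bjgmcjgmzjgmxqgmy

Derivation:
After op 1 (insert('j')): buffer="bjcjzjxqy" (len 9), cursors c1@2 c2@4 c3@6, authorship .1.2.3...
After op 2 (add_cursor(8)): buffer="bjcjzjxqy" (len 9), cursors c1@2 c2@4 c3@6 c4@8, authorship .1.2.3...
After op 3 (insert('g')): buffer="bjgcjgzjgxqgy" (len 13), cursors c1@3 c2@6 c3@9 c4@12, authorship .11.22.33..4.
After op 4 (insert('m')): buffer="bjgmcjgmzjgmxqgmy" (len 17), cursors c1@4 c2@8 c3@12 c4@16, authorship .111.222.333..44.
After op 5 (move_left): buffer="bjgmcjgmzjgmxqgmy" (len 17), cursors c1@3 c2@7 c3@11 c4@15, authorship .111.222.333..44.
After op 6 (move_left): buffer="bjgmcjgmzjgmxqgmy" (len 17), cursors c1@2 c2@6 c3@10 c4@14, authorship .111.222.333..44.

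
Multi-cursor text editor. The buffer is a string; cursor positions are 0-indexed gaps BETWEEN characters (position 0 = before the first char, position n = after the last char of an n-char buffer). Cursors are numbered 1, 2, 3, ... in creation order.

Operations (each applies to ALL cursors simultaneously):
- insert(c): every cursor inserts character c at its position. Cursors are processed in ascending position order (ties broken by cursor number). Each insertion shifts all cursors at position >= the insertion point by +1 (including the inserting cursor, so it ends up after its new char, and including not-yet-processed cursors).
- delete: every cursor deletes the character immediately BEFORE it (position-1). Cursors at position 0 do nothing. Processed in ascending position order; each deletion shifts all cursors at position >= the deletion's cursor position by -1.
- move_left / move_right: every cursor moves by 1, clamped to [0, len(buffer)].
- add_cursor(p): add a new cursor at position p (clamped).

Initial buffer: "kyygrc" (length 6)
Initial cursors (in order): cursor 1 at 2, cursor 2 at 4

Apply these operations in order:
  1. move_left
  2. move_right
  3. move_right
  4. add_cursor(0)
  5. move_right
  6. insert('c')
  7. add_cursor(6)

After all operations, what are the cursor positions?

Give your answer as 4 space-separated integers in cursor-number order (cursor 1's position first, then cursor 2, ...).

Answer: 6 9 2 6

Derivation:
After op 1 (move_left): buffer="kyygrc" (len 6), cursors c1@1 c2@3, authorship ......
After op 2 (move_right): buffer="kyygrc" (len 6), cursors c1@2 c2@4, authorship ......
After op 3 (move_right): buffer="kyygrc" (len 6), cursors c1@3 c2@5, authorship ......
After op 4 (add_cursor(0)): buffer="kyygrc" (len 6), cursors c3@0 c1@3 c2@5, authorship ......
After op 5 (move_right): buffer="kyygrc" (len 6), cursors c3@1 c1@4 c2@6, authorship ......
After op 6 (insert('c')): buffer="kcyygcrcc" (len 9), cursors c3@2 c1@6 c2@9, authorship .3...1..2
After op 7 (add_cursor(6)): buffer="kcyygcrcc" (len 9), cursors c3@2 c1@6 c4@6 c2@9, authorship .3...1..2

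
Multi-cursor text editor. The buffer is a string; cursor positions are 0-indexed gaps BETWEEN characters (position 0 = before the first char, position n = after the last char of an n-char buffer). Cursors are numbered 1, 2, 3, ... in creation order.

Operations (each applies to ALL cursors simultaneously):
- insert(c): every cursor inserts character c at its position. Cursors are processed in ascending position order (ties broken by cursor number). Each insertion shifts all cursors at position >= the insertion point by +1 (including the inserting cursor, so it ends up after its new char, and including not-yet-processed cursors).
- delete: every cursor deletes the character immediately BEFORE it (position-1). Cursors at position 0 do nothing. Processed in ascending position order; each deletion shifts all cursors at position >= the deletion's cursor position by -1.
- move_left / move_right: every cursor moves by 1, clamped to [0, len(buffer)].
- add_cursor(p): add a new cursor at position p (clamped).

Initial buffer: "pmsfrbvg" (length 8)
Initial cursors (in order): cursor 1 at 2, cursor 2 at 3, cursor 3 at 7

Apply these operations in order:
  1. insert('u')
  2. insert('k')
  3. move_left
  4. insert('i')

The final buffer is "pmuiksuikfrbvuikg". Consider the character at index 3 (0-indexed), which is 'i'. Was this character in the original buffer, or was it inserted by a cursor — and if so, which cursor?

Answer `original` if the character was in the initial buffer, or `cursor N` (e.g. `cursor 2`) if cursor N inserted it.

After op 1 (insert('u')): buffer="pmusufrbvug" (len 11), cursors c1@3 c2@5 c3@10, authorship ..1.2....3.
After op 2 (insert('k')): buffer="pmuksukfrbvukg" (len 14), cursors c1@4 c2@7 c3@13, authorship ..11.22....33.
After op 3 (move_left): buffer="pmuksukfrbvukg" (len 14), cursors c1@3 c2@6 c3@12, authorship ..11.22....33.
After op 4 (insert('i')): buffer="pmuiksuikfrbvuikg" (len 17), cursors c1@4 c2@8 c3@15, authorship ..111.222....333.
Authorship (.=original, N=cursor N): . . 1 1 1 . 2 2 2 . . . . 3 3 3 .
Index 3: author = 1

Answer: cursor 1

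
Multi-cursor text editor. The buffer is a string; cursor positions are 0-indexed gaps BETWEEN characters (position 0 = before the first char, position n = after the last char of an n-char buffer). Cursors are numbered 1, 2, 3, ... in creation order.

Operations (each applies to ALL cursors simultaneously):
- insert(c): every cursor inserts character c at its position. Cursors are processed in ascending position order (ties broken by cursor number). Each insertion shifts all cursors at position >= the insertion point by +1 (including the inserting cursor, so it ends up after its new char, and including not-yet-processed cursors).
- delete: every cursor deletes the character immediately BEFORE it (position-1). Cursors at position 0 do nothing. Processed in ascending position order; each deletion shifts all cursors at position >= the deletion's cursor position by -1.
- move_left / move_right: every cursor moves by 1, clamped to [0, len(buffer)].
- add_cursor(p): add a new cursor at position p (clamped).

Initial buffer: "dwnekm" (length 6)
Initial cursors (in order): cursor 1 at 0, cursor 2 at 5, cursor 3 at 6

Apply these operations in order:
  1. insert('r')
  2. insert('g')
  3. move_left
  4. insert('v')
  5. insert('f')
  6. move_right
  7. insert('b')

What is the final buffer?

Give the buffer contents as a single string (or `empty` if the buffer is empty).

After op 1 (insert('r')): buffer="rdwnekrmr" (len 9), cursors c1@1 c2@7 c3@9, authorship 1.....2.3
After op 2 (insert('g')): buffer="rgdwnekrgmrg" (len 12), cursors c1@2 c2@9 c3@12, authorship 11.....22.33
After op 3 (move_left): buffer="rgdwnekrgmrg" (len 12), cursors c1@1 c2@8 c3@11, authorship 11.....22.33
After op 4 (insert('v')): buffer="rvgdwnekrvgmrvg" (len 15), cursors c1@2 c2@10 c3@14, authorship 111.....222.333
After op 5 (insert('f')): buffer="rvfgdwnekrvfgmrvfg" (len 18), cursors c1@3 c2@12 c3@17, authorship 1111.....2222.3333
After op 6 (move_right): buffer="rvfgdwnekrvfgmrvfg" (len 18), cursors c1@4 c2@13 c3@18, authorship 1111.....2222.3333
After op 7 (insert('b')): buffer="rvfgbdwnekrvfgbmrvfgb" (len 21), cursors c1@5 c2@15 c3@21, authorship 11111.....22222.33333

Answer: rvfgbdwnekrvfgbmrvfgb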